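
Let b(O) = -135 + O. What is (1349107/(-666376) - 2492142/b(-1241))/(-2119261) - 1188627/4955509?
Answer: -144874096901297270857/601853116555416665264 ≈ -0.24071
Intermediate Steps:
(1349107/(-666376) - 2492142/b(-1241))/(-2119261) - 1188627/4955509 = (1349107/(-666376) - 2492142/(-135 - 1241))/(-2119261) - 1188627/4955509 = (1349107*(-1/666376) - 2492142/(-1376))*(-1/2119261) - 1188627*1/4955509 = (-1349107/666376 - 2492142*(-1/1376))*(-1/2119261) - 1188627/4955509 = (-1349107/666376 + 1246071/688)*(-1/2119261) - 1188627/4955509 = (103677952885/57308336)*(-1/2119261) - 1188627/4955509 = -103677952885/121451321459696 - 1188627/4955509 = -144874096901297270857/601853116555416665264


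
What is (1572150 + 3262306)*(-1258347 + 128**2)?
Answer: -6004215477128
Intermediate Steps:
(1572150 + 3262306)*(-1258347 + 128**2) = 4834456*(-1258347 + 16384) = 4834456*(-1241963) = -6004215477128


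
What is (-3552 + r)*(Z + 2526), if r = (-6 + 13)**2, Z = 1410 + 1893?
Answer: -20418987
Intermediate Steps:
Z = 3303
r = 49 (r = 7**2 = 49)
(-3552 + r)*(Z + 2526) = (-3552 + 49)*(3303 + 2526) = -3503*5829 = -20418987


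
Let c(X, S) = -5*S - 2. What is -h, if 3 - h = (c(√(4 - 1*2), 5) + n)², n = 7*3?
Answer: 33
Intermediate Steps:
n = 21
c(X, S) = -2 - 5*S
h = -33 (h = 3 - ((-2 - 5*5) + 21)² = 3 - ((-2 - 25) + 21)² = 3 - (-27 + 21)² = 3 - 1*(-6)² = 3 - 1*36 = 3 - 36 = -33)
-h = -1*(-33) = 33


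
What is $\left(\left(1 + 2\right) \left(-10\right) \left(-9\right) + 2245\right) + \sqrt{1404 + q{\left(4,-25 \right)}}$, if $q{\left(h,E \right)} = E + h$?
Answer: $2515 + \sqrt{1383} \approx 2552.2$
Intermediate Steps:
$\left(\left(1 + 2\right) \left(-10\right) \left(-9\right) + 2245\right) + \sqrt{1404 + q{\left(4,-25 \right)}} = \left(\left(1 + 2\right) \left(-10\right) \left(-9\right) + 2245\right) + \sqrt{1404 + \left(-25 + 4\right)} = \left(3 \left(-10\right) \left(-9\right) + 2245\right) + \sqrt{1404 - 21} = \left(\left(-30\right) \left(-9\right) + 2245\right) + \sqrt{1383} = \left(270 + 2245\right) + \sqrt{1383} = 2515 + \sqrt{1383}$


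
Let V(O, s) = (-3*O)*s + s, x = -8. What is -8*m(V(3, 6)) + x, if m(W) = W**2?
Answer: -18440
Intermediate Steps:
V(O, s) = s - 3*O*s (V(O, s) = -3*O*s + s = s - 3*O*s)
-8*m(V(3, 6)) + x = -8*36*(1 - 3*3)**2 - 8 = -8*36*(1 - 9)**2 - 8 = -8*(6*(-8))**2 - 8 = -8*(-48)**2 - 8 = -8*2304 - 8 = -18432 - 8 = -18440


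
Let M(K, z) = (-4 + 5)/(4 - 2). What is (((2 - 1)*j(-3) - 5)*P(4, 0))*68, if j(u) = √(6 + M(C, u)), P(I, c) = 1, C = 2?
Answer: -340 + 34*√26 ≈ -166.63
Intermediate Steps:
M(K, z) = ½ (M(K, z) = 1/2 = 1*(½) = ½)
j(u) = √26/2 (j(u) = √(6 + ½) = √(13/2) = √26/2)
(((2 - 1)*j(-3) - 5)*P(4, 0))*68 = (((2 - 1)*(√26/2) - 5)*1)*68 = ((1*(√26/2) - 5)*1)*68 = ((√26/2 - 5)*1)*68 = ((-5 + √26/2)*1)*68 = (-5 + √26/2)*68 = -340 + 34*√26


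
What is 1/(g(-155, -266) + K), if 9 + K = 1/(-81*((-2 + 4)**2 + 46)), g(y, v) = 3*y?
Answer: -4050/1919701 ≈ -0.0021097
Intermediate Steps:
K = -36451/4050 (K = -9 + 1/(-81*((-2 + 4)**2 + 46)) = -9 + 1/(-81*(2**2 + 46)) = -9 + 1/(-81*(4 + 46)) = -9 + 1/(-81*50) = -9 + 1/(-4050) = -9 - 1/4050 = -36451/4050 ≈ -9.0002)
1/(g(-155, -266) + K) = 1/(3*(-155) - 36451/4050) = 1/(-465 - 36451/4050) = 1/(-1919701/4050) = -4050/1919701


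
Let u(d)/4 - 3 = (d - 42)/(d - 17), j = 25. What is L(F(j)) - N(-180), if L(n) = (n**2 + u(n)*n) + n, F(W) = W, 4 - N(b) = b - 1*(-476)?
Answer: 2059/2 ≈ 1029.5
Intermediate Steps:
N(b) = -472 - b (N(b) = 4 - (b - 1*(-476)) = 4 - (b + 476) = 4 - (476 + b) = 4 + (-476 - b) = -472 - b)
u(d) = 12 + 4*(-42 + d)/(-17 + d) (u(d) = 12 + 4*((d - 42)/(d - 17)) = 12 + 4*((-42 + d)/(-17 + d)) = 12 + 4*(-42 + d)/(-17 + d))
L(n) = n + n**2 + 4*n*(-93 + 4*n)/(-17 + n) (L(n) = (n**2 + (4*(-93 + 4*n)/(-17 + n))*n) + n = (n**2 + 4*n*(-93 + 4*n)/(-17 + n)) + n = n + n**2 + 4*n*(-93 + 4*n)/(-17 + n))
L(F(j)) - N(-180) = 25*(-389 + 25**2)/(-17 + 25) - (-472 - 1*(-180)) = 25*(-389 + 625)/8 - (-472 + 180) = 25*(1/8)*236 - 1*(-292) = 1475/2 + 292 = 2059/2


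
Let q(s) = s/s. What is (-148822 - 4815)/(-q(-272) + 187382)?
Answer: -153637/187381 ≈ -0.81992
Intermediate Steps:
q(s) = 1
(-148822 - 4815)/(-q(-272) + 187382) = (-148822 - 4815)/(-1*1 + 187382) = -153637/(-1 + 187382) = -153637/187381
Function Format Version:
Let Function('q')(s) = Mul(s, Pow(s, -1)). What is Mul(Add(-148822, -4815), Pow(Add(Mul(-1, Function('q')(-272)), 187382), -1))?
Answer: Rational(-153637, 187381) ≈ -0.81992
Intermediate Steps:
Function('q')(s) = 1
Mul(Add(-148822, -4815), Pow(Add(Mul(-1, Function('q')(-272)), 187382), -1)) = Mul(Add(-148822, -4815), Pow(Add(Mul(-1, 1), 187382), -1)) = Mul(-153637, Pow(Add(-1, 187382), -1)) = Mul(-153637, Pow(187381, -1)) = Mul(-153637, Rational(1, 187381)) = Rational(-153637, 187381)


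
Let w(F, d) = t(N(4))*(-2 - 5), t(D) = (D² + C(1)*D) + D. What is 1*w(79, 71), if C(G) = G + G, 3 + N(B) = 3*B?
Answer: -756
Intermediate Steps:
N(B) = -3 + 3*B
C(G) = 2*G
t(D) = D² + 3*D (t(D) = (D² + (2*1)*D) + D = (D² + 2*D) + D = D² + 3*D)
w(F, d) = -756 (w(F, d) = ((-3 + 3*4)*(3 + (-3 + 3*4)))*(-2 - 5) = ((-3 + 12)*(3 + (-3 + 12)))*(-7) = (9*(3 + 9))*(-7) = (9*12)*(-7) = 108*(-7) = -756)
1*w(79, 71) = 1*(-756) = -756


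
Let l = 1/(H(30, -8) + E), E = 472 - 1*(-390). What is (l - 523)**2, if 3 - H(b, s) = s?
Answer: 208463470084/762129 ≈ 2.7353e+5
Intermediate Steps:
E = 862 (E = 472 + 390 = 862)
H(b, s) = 3 - s
l = 1/873 (l = 1/((3 - 1*(-8)) + 862) = 1/((3 + 8) + 862) = 1/(11 + 862) = 1/873 ≈ 0.0011455)
(l - 523)**2 = (1/873 - 523)**2 = (-456578/873)**2 = 208463470084/762129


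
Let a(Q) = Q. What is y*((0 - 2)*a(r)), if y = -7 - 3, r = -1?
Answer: -20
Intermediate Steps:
y = -10
y*((0 - 2)*a(r)) = -10*(0 - 2)*(-1) = -(-20)*(-1) = -10*2 = -20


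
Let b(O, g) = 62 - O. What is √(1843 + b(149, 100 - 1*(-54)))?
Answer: 2*√439 ≈ 41.905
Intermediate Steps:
√(1843 + b(149, 100 - 1*(-54))) = √(1843 + (62 - 1*149)) = √(1843 + (62 - 149)) = √(1843 - 87) = √1756 = 2*√439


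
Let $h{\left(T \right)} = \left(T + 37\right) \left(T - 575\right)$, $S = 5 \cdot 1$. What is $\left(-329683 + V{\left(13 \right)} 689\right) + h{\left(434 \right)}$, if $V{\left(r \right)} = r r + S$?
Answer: $-276208$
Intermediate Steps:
$S = 5$
$h{\left(T \right)} = \left(-575 + T\right) \left(37 + T\right)$ ($h{\left(T \right)} = \left(37 + T\right) \left(-575 + T\right) = \left(-575 + T\right) \left(37 + T\right)$)
$V{\left(r \right)} = 5 + r^{2}$ ($V{\left(r \right)} = r r + 5 = r^{2} + 5 = 5 + r^{2}$)
$\left(-329683 + V{\left(13 \right)} 689\right) + h{\left(434 \right)} = \left(-329683 + \left(5 + 13^{2}\right) 689\right) - \left(254767 - 188356\right) = \left(-329683 + \left(5 + 169\right) 689\right) - 66411 = \left(-329683 + 174 \cdot 689\right) - 66411 = \left(-329683 + 119886\right) - 66411 = -209797 - 66411 = -276208$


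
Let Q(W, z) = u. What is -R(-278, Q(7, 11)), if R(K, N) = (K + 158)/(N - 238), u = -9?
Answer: -120/247 ≈ -0.48583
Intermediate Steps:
Q(W, z) = -9
R(K, N) = (158 + K)/(-238 + N)
-R(-278, Q(7, 11)) = -(158 - 278)/(-238 - 9) = -(-120)/(-247) = -(-1)*(-120)/247 = -1*120/247 = -120/247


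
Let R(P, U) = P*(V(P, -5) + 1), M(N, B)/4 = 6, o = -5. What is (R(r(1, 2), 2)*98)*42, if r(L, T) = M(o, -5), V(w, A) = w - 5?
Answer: 1975680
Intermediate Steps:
V(w, A) = -5 + w
M(N, B) = 24 (M(N, B) = 4*6 = 24)
r(L, T) = 24
R(P, U) = P*(-4 + P) (R(P, U) = P*((-5 + P) + 1) = P*(-4 + P))
(R(r(1, 2), 2)*98)*42 = ((24*(-4 + 24))*98)*42 = ((24*20)*98)*42 = (480*98)*42 = 47040*42 = 1975680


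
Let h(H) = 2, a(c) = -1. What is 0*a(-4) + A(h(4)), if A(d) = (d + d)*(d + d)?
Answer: 16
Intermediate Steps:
A(d) = 4*d**2 (A(d) = (2*d)*(2*d) = 4*d**2)
0*a(-4) + A(h(4)) = 0*(-1) + 4*2**2 = 0 + 4*4 = 0 + 16 = 16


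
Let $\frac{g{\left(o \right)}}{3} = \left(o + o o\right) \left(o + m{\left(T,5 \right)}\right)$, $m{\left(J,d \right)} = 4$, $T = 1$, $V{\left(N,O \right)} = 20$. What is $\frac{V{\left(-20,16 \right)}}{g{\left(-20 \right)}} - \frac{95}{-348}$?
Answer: $\frac{2397}{8816} \approx 0.27189$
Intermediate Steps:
$g{\left(o \right)} = 3 \left(4 + o\right) \left(o + o^{2}\right)$ ($g{\left(o \right)} = 3 \left(o + o o\right) \left(o + 4\right) = 3 \left(o + o^{2}\right) \left(4 + o\right) = 3 \left(4 + o\right) \left(o + o^{2}\right)$)
$\frac{V{\left(-20,16 \right)}}{g{\left(-20 \right)}} - \frac{95}{-348} = \frac{20}{3 \left(-20\right) \left(4 + \left(-20\right)^{2} + 5 \left(-20\right)\right)} - \frac{95}{-348} = \frac{20}{3 \left(-20\right) \left(4 + 400 - 100\right)} - - \frac{95}{348} = \frac{20}{3 \left(-20\right) 304} + \frac{95}{348} = \frac{20}{-18240} + \frac{95}{348} = 20 \left(- \frac{1}{18240}\right) + \frac{95}{348} = - \frac{1}{912} + \frac{95}{348} = \frac{2397}{8816}$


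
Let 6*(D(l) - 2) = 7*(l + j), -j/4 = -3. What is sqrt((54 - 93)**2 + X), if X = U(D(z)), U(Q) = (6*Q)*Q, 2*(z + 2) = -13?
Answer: sqrt(250998)/12 ≈ 41.750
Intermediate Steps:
j = 12 (j = -4*(-3) = 12)
z = -17/2 (z = -2 + (1/2)*(-13) = -2 - 13/2 = -17/2 ≈ -8.5000)
D(l) = 16 + 7*l/6 (D(l) = 2 + (7*(l + 12))/6 = 2 + (7*(12 + l))/6 = 2 + (84 + 7*l)/6 = 2 + (14 + 7*l/6) = 16 + 7*l/6)
U(Q) = 6*Q**2
X = 5329/24 (X = 6*(16 + (7/6)*(-17/2))**2 = 6*(16 - 119/12)**2 = 6*(73/12)**2 = 6*(5329/144) = 5329/24 ≈ 222.04)
sqrt((54 - 93)**2 + X) = sqrt((54 - 93)**2 + 5329/24) = sqrt((-39)**2 + 5329/24) = sqrt(1521 + 5329/24) = sqrt(41833/24) = sqrt(250998)/12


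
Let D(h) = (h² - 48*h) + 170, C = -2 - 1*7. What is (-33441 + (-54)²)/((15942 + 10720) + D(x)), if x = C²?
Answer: -2035/1967 ≈ -1.0346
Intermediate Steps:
C = -9 (C = -2 - 7 = -9)
x = 81 (x = (-9)² = 81)
D(h) = 170 + h² - 48*h
(-33441 + (-54)²)/((15942 + 10720) + D(x)) = (-33441 + (-54)²)/((15942 + 10720) + (170 + 81² - 48*81)) = (-33441 + 2916)/(26662 + (170 + 6561 - 3888)) = -30525/(26662 + 2843) = -30525/29505 = -30525*1/29505 = -2035/1967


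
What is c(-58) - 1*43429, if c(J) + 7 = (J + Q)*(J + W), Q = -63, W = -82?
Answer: -26496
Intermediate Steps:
c(J) = -7 + (-82 + J)*(-63 + J) (c(J) = -7 + (J - 63)*(J - 82) = -7 + (-63 + J)*(-82 + J) = -7 + (-82 + J)*(-63 + J))
c(-58) - 1*43429 = (5159 + (-58)**2 - 145*(-58)) - 1*43429 = (5159 + 3364 + 8410) - 43429 = 16933 - 43429 = -26496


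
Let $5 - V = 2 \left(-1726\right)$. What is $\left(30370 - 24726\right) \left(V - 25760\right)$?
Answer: $-125878132$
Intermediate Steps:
$V = 3457$ ($V = 5 - 2 \left(-1726\right) = 5 - -3452 = 5 + 3452 = 3457$)
$\left(30370 - 24726\right) \left(V - 25760\right) = \left(30370 - 24726\right) \left(3457 - 25760\right) = 5644 \left(-22303\right) = -125878132$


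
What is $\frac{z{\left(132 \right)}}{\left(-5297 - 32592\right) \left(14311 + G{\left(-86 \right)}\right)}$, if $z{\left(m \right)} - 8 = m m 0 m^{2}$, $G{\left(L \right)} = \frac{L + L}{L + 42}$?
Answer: $- \frac{11}{745769187} \approx -1.475 \cdot 10^{-8}$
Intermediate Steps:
$G{\left(L \right)} = \frac{2 L}{42 + L}$
$z{\left(m \right)} = 8$ ($z{\left(m \right)} = 8 + m m 0 m^{2} = 8 + m^{2} \cdot 0 m^{2} = 8 + 0 m^{2} = 8 + 0 = 8$)
$\frac{z{\left(132 \right)}}{\left(-5297 - 32592\right) \left(14311 + G{\left(-86 \right)}\right)} = \frac{8}{\left(-5297 - 32592\right) \left(14311 + 2 \left(-86\right) \frac{1}{42 - 86}\right)} = \frac{8}{\left(-37889\right) \left(14311 + 2 \left(-86\right) \frac{1}{-44}\right)} = \frac{8}{\left(-37889\right) \left(14311 + 2 \left(-86\right) \left(- \frac{1}{44}\right)\right)} = \frac{8}{\left(-37889\right) \left(14311 + \frac{43}{11}\right)} = \frac{8}{\left(-37889\right) \frac{157464}{11}} = \frac{8}{- \frac{5966153496}{11}} = 8 \left(- \frac{11}{5966153496}\right) = - \frac{11}{745769187}$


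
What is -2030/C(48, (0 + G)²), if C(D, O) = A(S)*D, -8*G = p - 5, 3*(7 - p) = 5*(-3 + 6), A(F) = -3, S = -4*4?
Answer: 1015/72 ≈ 14.097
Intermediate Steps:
S = -16
p = 2 (p = 7 - 5*(-3 + 6)/3 = 7 - 5*3/3 = 7 - ⅓*15 = 7 - 5 = 2)
G = 3/8 (G = -(2 - 5)/8 = -⅛*(-3) = 3/8 ≈ 0.37500)
C(D, O) = -3*D
-2030/C(48, (0 + G)²) = -2030/((-3*48)) = -2030/(-144) = -2030*(-1/144) = 1015/72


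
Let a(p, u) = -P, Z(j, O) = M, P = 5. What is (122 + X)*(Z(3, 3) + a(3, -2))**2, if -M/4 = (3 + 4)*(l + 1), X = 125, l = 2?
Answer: 1956487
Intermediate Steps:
M = -84 (M = -4*(3 + 4)*(2 + 1) = -28*3 = -4*21 = -84)
Z(j, O) = -84
a(p, u) = -5 (a(p, u) = -1*5 = -5)
(122 + X)*(Z(3, 3) + a(3, -2))**2 = (122 + 125)*(-84 - 5)**2 = 247*(-89)**2 = 247*7921 = 1956487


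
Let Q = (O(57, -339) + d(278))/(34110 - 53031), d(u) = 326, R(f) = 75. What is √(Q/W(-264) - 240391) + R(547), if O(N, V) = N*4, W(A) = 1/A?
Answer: 75 + I*√9562025576495/6307 ≈ 75.0 + 490.29*I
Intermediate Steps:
O(N, V) = 4*N
Q = -554/18921 (Q = (4*57 + 326)/(34110 - 53031) = (228 + 326)/(-18921) = 554*(-1/18921) = -554/18921 ≈ -0.029280)
√(Q/W(-264) - 240391) + R(547) = √(-554/(18921*(1/(-264))) - 240391) + 75 = √(-554/(18921*(-1/264)) - 240391) + 75 = √(-554/18921*(-264) - 240391) + 75 = √(48752/6307 - 240391) + 75 = √(-1516097285/6307) + 75 = I*√9562025576495/6307 + 75 = 75 + I*√9562025576495/6307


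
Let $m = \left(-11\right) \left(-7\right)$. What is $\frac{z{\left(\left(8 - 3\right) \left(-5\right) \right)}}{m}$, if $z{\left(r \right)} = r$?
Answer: $- \frac{25}{77} \approx -0.32468$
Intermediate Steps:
$m = 77$
$\frac{z{\left(\left(8 - 3\right) \left(-5\right) \right)}}{m} = \frac{\left(8 - 3\right) \left(-5\right)}{77} = 5 \left(-5\right) \frac{1}{77} = \left(-25\right) \frac{1}{77} = - \frac{25}{77}$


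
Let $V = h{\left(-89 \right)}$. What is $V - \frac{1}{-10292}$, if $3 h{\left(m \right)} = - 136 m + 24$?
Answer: $\frac{124821379}{30876} \approx 4042.7$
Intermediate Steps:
$h{\left(m \right)} = 8 - \frac{136 m}{3}$ ($h{\left(m \right)} = \frac{- 136 m + 24}{3} = \frac{24 - 136 m}{3} = 8 - \frac{136 m}{3}$)
$V = \frac{12128}{3}$ ($V = 8 - - \frac{12104}{3} = 8 + \frac{12104}{3} = \frac{12128}{3} \approx 4042.7$)
$V - \frac{1}{-10292} = \frac{12128}{3} - \frac{1}{-10292} = \frac{12128}{3} - - \frac{1}{10292} = \frac{12128}{3} + \frac{1}{10292} = \frac{124821379}{30876}$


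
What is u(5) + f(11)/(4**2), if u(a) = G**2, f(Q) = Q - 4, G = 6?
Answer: 583/16 ≈ 36.438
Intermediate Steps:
f(Q) = -4 + Q
u(a) = 36 (u(a) = 6**2 = 36)
u(5) + f(11)/(4**2) = 36 + (-4 + 11)/(4**2) = 36 + 7/16 = 583/16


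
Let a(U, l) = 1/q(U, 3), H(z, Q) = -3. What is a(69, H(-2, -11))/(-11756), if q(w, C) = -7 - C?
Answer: 1/117560 ≈ 8.5063e-6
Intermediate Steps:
a(U, l) = -⅒ (a(U, l) = 1/(-7 - 1*3) = 1/(-7 - 3) = 1/(-10) = -⅒)
a(69, H(-2, -11))/(-11756) = -⅒/(-11756) = -⅒*(-1/11756) = 1/117560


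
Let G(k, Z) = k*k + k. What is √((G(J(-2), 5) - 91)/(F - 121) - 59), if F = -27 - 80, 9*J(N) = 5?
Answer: I*√61691727/1026 ≈ 7.6554*I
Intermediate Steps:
J(N) = 5/9 (J(N) = (⅑)*5 = 5/9)
G(k, Z) = k + k² (G(k, Z) = k² + k = k + k²)
F = -107
√((G(J(-2), 5) - 91)/(F - 121) - 59) = √((5*(1 + 5/9)/9 - 91)/(-107 - 121) - 59) = √(((5/9)*(14/9) - 91)/(-228) - 59) = √((70/81 - 91)*(-1/228) - 59) = √(-7301/81*(-1/228) - 59) = √(7301/18468 - 59) = √(-1082311/18468) = I*√61691727/1026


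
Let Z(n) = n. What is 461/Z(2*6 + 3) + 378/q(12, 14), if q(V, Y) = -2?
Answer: -2374/15 ≈ -158.27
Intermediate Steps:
461/Z(2*6 + 3) + 378/q(12, 14) = 461/(2*6 + 3) + 378/(-2) = 461/(12 + 3) + 378*(-1/2) = 461/15 - 189 = -2374/15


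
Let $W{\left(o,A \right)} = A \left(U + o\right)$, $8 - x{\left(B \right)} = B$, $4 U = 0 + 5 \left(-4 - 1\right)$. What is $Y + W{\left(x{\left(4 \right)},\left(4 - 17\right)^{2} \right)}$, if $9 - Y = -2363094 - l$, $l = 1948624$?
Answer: $\frac{17245387}{4} \approx 4.3113 \cdot 10^{6}$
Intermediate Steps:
$U = - \frac{25}{4}$ ($U = \frac{0 + 5 \left(-4 - 1\right)}{4} = \frac{0 + 5 \left(-5\right)}{4} = \frac{0 - 25}{4} = \frac{1}{4} \left(-25\right) = - \frac{25}{4} \approx -6.25$)
$x{\left(B \right)} = 8 - B$
$Y = 4311727$ ($Y = 9 - \left(-2363094 - 1948624\right) = 9 - -4311718 = 9 + 4311718 = 4311727$)
$W{\left(o,A \right)} = A \left(- \frac{25}{4} + o\right)$
$Y + W{\left(x{\left(4 \right)},\left(4 - 17\right)^{2} \right)} = 4311727 + \frac{\left(4 - 17\right)^{2} \left(-25 + 4 \left(8 - 4\right)\right)}{4} = 4311727 + \frac{\left(-13\right)^{2} \left(-25 + 4 \left(8 - 4\right)\right)}{4} = 4311727 + \frac{1}{4} \cdot 169 \left(-25 + 4 \cdot 4\right) = 4311727 + \frac{1}{4} \cdot 169 \left(-25 + 16\right) = 4311727 + \frac{1}{4} \cdot 169 \left(-9\right) = 4311727 - \frac{1521}{4} = \frac{17245387}{4}$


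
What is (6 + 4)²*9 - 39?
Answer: 861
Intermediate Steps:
(6 + 4)²*9 - 39 = 10²*9 - 39 = 100*9 - 39 = 900 - 39 = 861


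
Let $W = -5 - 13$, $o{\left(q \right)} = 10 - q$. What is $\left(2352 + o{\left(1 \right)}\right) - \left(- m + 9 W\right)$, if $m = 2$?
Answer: $2525$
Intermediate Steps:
$W = -18$
$\left(2352 + o{\left(1 \right)}\right) - \left(- m + 9 W\right) = \left(2352 + \left(10 - 1\right)\right) + \left(\left(-9\right) \left(-18\right) + 2\right) = \left(2352 + \left(10 - 1\right)\right) + \left(162 + 2\right) = \left(2352 + 9\right) + 164 = 2361 + 164 = 2525$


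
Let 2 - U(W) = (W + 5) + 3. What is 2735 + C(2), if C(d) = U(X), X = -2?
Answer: 2731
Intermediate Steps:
U(W) = -6 - W (U(W) = 2 - ((W + 5) + 3) = 2 - ((5 + W) + 3) = 2 - (8 + W) = 2 + (-8 - W) = -6 - W)
C(d) = -4 (C(d) = -6 - 1*(-2) = -6 + 2 = -4)
2735 + C(2) = 2735 - 4 = 2731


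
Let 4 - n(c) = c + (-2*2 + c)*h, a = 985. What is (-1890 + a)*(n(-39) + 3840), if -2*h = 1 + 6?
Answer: -6755825/2 ≈ -3.3779e+6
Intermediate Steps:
h = -7/2 (h = -(1 + 6)/2 = -1/2*7 = -7/2 ≈ -3.5000)
n(c) = -10 + 5*c/2 (n(c) = 4 - (c + (-2*2 + c)*(-7/2)) = 4 - (c + (-4 + c)*(-7/2)) = 4 - (c + (14 - 7*c/2)) = 4 - (14 - 5*c/2) = 4 + (-14 + 5*c/2) = -10 + 5*c/2)
(-1890 + a)*(n(-39) + 3840) = (-1890 + 985)*((-10 + (5/2)*(-39)) + 3840) = -905*((-10 - 195/2) + 3840) = -905*(-215/2 + 3840) = -905*7465/2 = -6755825/2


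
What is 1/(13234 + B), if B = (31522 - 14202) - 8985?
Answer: 1/21569 ≈ 4.6363e-5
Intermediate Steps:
B = 8335 (B = 17320 - 8985 = 8335)
1/(13234 + B) = 1/(13234 + 8335) = 1/21569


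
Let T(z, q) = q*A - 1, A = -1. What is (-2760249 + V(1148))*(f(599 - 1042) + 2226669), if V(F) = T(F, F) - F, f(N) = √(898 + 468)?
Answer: -6151275539274 - 2762546*√1366 ≈ -6.1514e+12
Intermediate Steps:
T(z, q) = -1 - q (T(z, q) = q*(-1) - 1 = -q - 1 = -1 - q)
f(N) = √1366
V(F) = -1 - 2*F (V(F) = (-1 - F) - F = -1 - 2*F)
(-2760249 + V(1148))*(f(599 - 1042) + 2226669) = (-2760249 + (-1 - 2*1148))*(√1366 + 2226669) = (-2760249 + (-1 - 2296))*(2226669 + √1366) = (-2760249 - 2297)*(2226669 + √1366) = -2762546*(2226669 + √1366) = -6151275539274 - 2762546*√1366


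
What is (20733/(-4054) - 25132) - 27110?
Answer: -211809801/4054 ≈ -52247.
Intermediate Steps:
(20733/(-4054) - 25132) - 27110 = (20733*(-1/4054) - 25132) - 27110 = (-20733/4054 - 25132) - 27110 = -101905861/4054 - 27110 = -211809801/4054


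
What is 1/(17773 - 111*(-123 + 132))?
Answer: 1/16774 ≈ 5.9616e-5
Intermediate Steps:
1/(17773 - 111*(-123 + 132)) = 1/(17773 - 111*9) = 1/(17773 - 999) = 1/16774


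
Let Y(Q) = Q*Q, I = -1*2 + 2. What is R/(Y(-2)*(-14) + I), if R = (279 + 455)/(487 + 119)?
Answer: -367/16968 ≈ -0.021629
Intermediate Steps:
I = 0 (I = -2 + 2 = 0)
Y(Q) = Q**2
R = 367/303 (R = 734/606 = 734*(1/606) = 367/303 ≈ 1.2112)
R/(Y(-2)*(-14) + I) = 367/(303*((-2)**2*(-14) + 0)) = 367/(303*(4*(-14) + 0)) = 367/(303*(-56 + 0)) = (367/303)/(-56) = (367/303)*(-1/56) = -367/16968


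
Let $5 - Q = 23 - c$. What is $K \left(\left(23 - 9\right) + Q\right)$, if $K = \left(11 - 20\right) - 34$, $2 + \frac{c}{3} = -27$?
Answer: $3913$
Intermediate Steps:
$c = -87$ ($c = -6 + 3 \left(-27\right) = -6 - 81 = -87$)
$Q = -105$ ($Q = 5 - \left(23 - -87\right) = 5 - \left(23 + 87\right) = 5 - 110 = -105$)
$K = -43$ ($K = -9 - 34 = -43$)
$K \left(\left(23 - 9\right) + Q\right) = - 43 \left(\left(23 - 9\right) - 105\right) = - 43 \left(14 - 105\right) = \left(-43\right) \left(-91\right) = 3913$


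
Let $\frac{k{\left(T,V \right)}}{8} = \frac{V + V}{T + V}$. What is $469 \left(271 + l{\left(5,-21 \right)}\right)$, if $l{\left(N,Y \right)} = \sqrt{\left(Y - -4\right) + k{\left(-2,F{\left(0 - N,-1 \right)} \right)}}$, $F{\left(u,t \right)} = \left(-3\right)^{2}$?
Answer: $127099 + 335 \sqrt{7} \approx 1.2799 \cdot 10^{5}$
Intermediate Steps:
$F{\left(u,t \right)} = 9$
$k{\left(T,V \right)} = \frac{16 V}{T + V}$ ($k{\left(T,V \right)} = 8 \frac{V + V}{T + V} = 8 \frac{2 V}{T + V} = \frac{16 V}{T + V}$)
$l{\left(N,Y \right)} = \sqrt{\frac{172}{7} + Y}$ ($l{\left(N,Y \right)} = \sqrt{\left(Y - -4\right) + 16 \cdot 9 \frac{1}{-2 + 9}} = \sqrt{\left(Y + 4\right) + 16 \cdot 9 \cdot \frac{1}{7}} = \sqrt{\left(4 + Y\right) + 16 \cdot 9 \cdot \frac{1}{7}} = \sqrt{\left(4 + Y\right) + \frac{144}{7}} = \sqrt{\frac{172}{7} + Y}$)
$469 \left(271 + l{\left(5,-21 \right)}\right) = 469 \left(271 + \frac{\sqrt{1204 + 49 \left(-21\right)}}{7}\right) = 469 \left(271 + \frac{\sqrt{1204 - 1029}}{7}\right) = 469 \left(271 + \frac{\sqrt{175}}{7}\right) = 469 \left(271 + \frac{5 \sqrt{7}}{7}\right) = 127099 + 335 \sqrt{7}$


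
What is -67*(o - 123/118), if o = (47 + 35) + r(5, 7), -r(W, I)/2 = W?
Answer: -560991/118 ≈ -4754.2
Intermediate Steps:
r(W, I) = -2*W
o = 72 (o = (47 + 35) - 2*5 = 82 - 10 = 72)
-67*(o - 123/118) = -67*(72 - 123/118) = -67*8373/118 = -560991/118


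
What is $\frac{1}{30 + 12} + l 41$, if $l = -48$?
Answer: $- \frac{82655}{42} \approx -1968.0$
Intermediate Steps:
$\frac{1}{30 + 12} + l 41 = \frac{1}{30 + 12} - 1968 = \frac{1}{42} - 1968 = - \frac{82655}{42}$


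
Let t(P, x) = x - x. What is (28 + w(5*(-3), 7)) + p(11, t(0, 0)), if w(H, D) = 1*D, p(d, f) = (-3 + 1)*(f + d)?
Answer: 13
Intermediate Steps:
t(P, x) = 0
p(d, f) = -2*d - 2*f (p(d, f) = -2*(d + f) = -2*d - 2*f)
w(H, D) = D
(28 + w(5*(-3), 7)) + p(11, t(0, 0)) = (28 + 7) + (-2*11 - 2*0) = 35 + (-22 + 0) = 35 - 22 = 13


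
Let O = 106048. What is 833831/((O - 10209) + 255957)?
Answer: 833831/351796 ≈ 2.3702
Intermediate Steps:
833831/((O - 10209) + 255957) = 833831/((106048 - 10209) + 255957) = 833831/(95839 + 255957) = 833831/351796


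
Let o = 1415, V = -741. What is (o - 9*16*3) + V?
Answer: 242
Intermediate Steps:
(o - 9*16*3) + V = (1415 - 9*16*3) - 741 = (1415 - 144*3) - 741 = (1415 - 432) - 741 = 983 - 741 = 242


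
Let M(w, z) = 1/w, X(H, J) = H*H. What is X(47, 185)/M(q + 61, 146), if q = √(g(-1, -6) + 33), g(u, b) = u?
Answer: 134749 + 8836*√2 ≈ 1.4725e+5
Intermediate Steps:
X(H, J) = H²
q = 4*√2 (q = √(-1 + 33) = √32 = 4*√2 ≈ 5.6569)
X(47, 185)/M(q + 61, 146) = 47²/(1/(4*√2 + 61)) = 2209/(1/(61 + 4*√2)) = 2209*(61 + 4*√2) = 134749 + 8836*√2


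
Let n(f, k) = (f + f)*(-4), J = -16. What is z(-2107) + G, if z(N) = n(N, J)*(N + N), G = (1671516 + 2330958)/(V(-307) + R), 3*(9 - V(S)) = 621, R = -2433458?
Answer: -86432735565589/1216828 ≈ -7.1031e+7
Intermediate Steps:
V(S) = -198 (V(S) = 9 - 1/3*621 = 9 - 207 = -198)
G = -2001237/1216828 (G = (1671516 + 2330958)/(-198 - 2433458) = 4002474/(-2433656) = 4002474*(-1/2433656) = -2001237/1216828 ≈ -1.6446)
n(f, k) = -8*f (n(f, k) = (2*f)*(-4) = -8*f)
z(N) = -16*N**2 (z(N) = (-8*N)*(N + N) = (-8*N)*(2*N) = -16*N**2)
z(-2107) + G = -16*(-2107)**2 - 2001237/1216828 = -16*4439449 - 2001237/1216828 = -71031184 - 2001237/1216828 = -86432735565589/1216828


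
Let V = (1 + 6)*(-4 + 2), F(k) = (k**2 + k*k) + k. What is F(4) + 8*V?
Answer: -76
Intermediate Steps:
F(k) = k + 2*k**2 (F(k) = (k**2 + k**2) + k = 2*k**2 + k = k + 2*k**2)
V = -14 (V = 7*(-2) = -14)
F(4) + 8*V = 4*(1 + 2*4) + 8*(-14) = 4*(1 + 8) - 112 = 4*9 - 112 = 36 - 112 = -76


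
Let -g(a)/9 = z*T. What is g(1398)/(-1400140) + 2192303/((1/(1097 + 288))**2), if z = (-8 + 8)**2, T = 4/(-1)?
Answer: 4205330422175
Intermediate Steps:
T = -4 (T = 4*(-1) = -4)
z = 0 (z = 0**2 = 0)
g(a) = 0 (g(a) = -0*(-4) = -9*0 = 0)
g(1398)/(-1400140) + 2192303/((1/(1097 + 288))**2) = 0/(-1400140) + 2192303/((1/(1097 + 288))**2) = 0*(-1/1400140) + 2192303/((1/1385)**2) = 0 + 2192303/((1/1385)**2) = 0 + 2192303/(1/1918225) = 0 + 2192303*1918225 = 0 + 4205330422175 = 4205330422175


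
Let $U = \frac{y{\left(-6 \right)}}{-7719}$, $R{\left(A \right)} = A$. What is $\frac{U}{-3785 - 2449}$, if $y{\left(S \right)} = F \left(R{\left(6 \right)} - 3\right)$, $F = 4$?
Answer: $\frac{2}{8020041} \approx 2.4938 \cdot 10^{-7}$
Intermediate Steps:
$y{\left(S \right)} = 12$ ($y{\left(S \right)} = 4 \left(6 - 3\right) = 4 \cdot 3 = 12$)
$U = - \frac{4}{2573}$ ($U = \frac{12}{-7719} = 12 \left(- \frac{1}{7719}\right) = - \frac{4}{2573} \approx -0.0015546$)
$\frac{U}{-3785 - 2449} = - \frac{4}{2573 \left(-3785 - 2449\right)} = - \frac{4}{2573 \left(-6234\right)} = \left(- \frac{4}{2573}\right) \left(- \frac{1}{6234}\right) = \frac{2}{8020041}$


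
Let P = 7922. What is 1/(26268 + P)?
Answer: 1/34190 ≈ 2.9248e-5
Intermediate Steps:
1/(26268 + P) = 1/(26268 + 7922) = 1/34190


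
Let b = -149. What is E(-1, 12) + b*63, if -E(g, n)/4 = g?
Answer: -9383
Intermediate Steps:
E(g, n) = -4*g
E(-1, 12) + b*63 = -4*(-1) - 149*63 = 4 - 9387 = -9383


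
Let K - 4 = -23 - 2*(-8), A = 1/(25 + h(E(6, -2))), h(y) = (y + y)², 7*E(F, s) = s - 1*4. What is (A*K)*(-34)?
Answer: 4998/1369 ≈ 3.6508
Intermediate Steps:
E(F, s) = -4/7 + s/7 (E(F, s) = (s - 1*4)/7 = (s - 4)/7 = (-4 + s)/7 = -4/7 + s/7)
h(y) = 4*y² (h(y) = (2*y)² = 4*y²)
A = 49/1369 (A = 1/(25 + 4*(-4/7 + (⅐)*(-2))²) = 1/(25 + 4*(-4/7 - 2/7)²) = 1/(25 + 4*(-6/7)²) = 1/(25 + 4*(36/49)) = 1/(25 + 144/49) = 1/(1369/49) = 49/1369 ≈ 0.035793)
K = -3 (K = 4 + (-23 - 2*(-8)) = 4 + (-23 - 1*(-16)) = 4 + (-23 + 16) = 4 - 7 = -3)
(A*K)*(-34) = ((49/1369)*(-3))*(-34) = -147/1369*(-34) = 4998/1369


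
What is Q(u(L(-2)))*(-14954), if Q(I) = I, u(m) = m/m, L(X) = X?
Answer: -14954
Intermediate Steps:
u(m) = 1
Q(u(L(-2)))*(-14954) = 1*(-14954) = -14954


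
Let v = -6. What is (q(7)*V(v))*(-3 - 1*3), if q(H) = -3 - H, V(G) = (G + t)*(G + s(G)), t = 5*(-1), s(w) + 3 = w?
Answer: 9900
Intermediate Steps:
s(w) = -3 + w
t = -5
V(G) = (-5 + G)*(-3 + 2*G) (V(G) = (G - 5)*(G + (-3 + G)) = (-5 + G)*(-3 + 2*G))
(q(7)*V(v))*(-3 - 1*3) = ((-3 - 1*7)*(15 - 13*(-6) + 2*(-6)²))*(-3 - 1*3) = ((-3 - 7)*(15 + 78 + 2*36))*(-3 - 3) = -10*(15 + 78 + 72)*(-6) = -10*165*(-6) = -1650*(-6) = 9900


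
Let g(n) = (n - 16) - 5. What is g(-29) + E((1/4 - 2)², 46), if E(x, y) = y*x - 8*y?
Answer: -2217/8 ≈ -277.13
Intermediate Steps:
g(n) = -21 + n (g(n) = (-16 + n) - 5 = -21 + n)
E(x, y) = -8*y + x*y (E(x, y) = x*y - 8*y = -8*y + x*y)
g(-29) + E((1/4 - 2)², 46) = (-21 - 29) + 46*(-8 + (1/4 - 2)²) = -50 + 46*(-8 + (¼ - 2)²) = -50 + 46*(-8 + (-7/4)²) = -50 + 46*(-8 + 49/16) = -50 + 46*(-79/16) = -50 - 1817/8 = -2217/8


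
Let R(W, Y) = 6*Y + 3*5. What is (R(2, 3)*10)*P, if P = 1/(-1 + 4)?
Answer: 110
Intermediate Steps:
R(W, Y) = 15 + 6*Y (R(W, Y) = 6*Y + 15 = 15 + 6*Y)
P = 1/3 ≈ 0.33333
(R(2, 3)*10)*P = ((15 + 6*3)*10)*(1/3) = ((15 + 18)*10)*(1/3) = (33*10)*(1/3) = 330*(1/3) = 110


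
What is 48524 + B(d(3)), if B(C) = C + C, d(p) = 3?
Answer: 48530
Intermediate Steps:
B(C) = 2*C
48524 + B(d(3)) = 48524 + 2*3 = 48524 + 6 = 48530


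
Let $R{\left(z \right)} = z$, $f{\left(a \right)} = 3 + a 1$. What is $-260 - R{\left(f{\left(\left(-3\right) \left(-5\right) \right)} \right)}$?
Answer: $-278$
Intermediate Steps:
$f{\left(a \right)} = 3 + a$
$-260 - R{\left(f{\left(\left(-3\right) \left(-5\right) \right)} \right)} = -260 - \left(3 - -15\right) = -260 - \left(3 + 15\right) = -260 - 18 = -278$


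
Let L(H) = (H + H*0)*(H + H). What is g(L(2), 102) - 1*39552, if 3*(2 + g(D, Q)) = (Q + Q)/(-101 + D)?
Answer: -3678590/93 ≈ -39555.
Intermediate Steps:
L(H) = 2*H**2 (L(H) = (H + 0)*(2*H) = H*(2*H) = 2*H**2)
g(D, Q) = -2 + 2*Q/(3*(-101 + D)) (g(D, Q) = -2 + ((Q + Q)/(-101 + D))/3 = -2 + ((2*Q)/(-101 + D))/3 = -2 + (2*Q/(-101 + D))/3 = -2 + 2*Q/(3*(-101 + D)))
g(L(2), 102) - 1*39552 = 2*(303 + 102 - 6*2**2)/(3*(-101 + 2*2**2)) - 1*39552 = 2*(303 + 102 - 6*4)/(3*(-101 + 2*4)) - 39552 = 2*(303 + 102 - 3*8)/(3*(-101 + 8)) - 39552 = (2/3)*(303 + 102 - 24)/(-93) - 39552 = (2/3)*(-1/93)*381 - 39552 = -254/93 - 39552 = -3678590/93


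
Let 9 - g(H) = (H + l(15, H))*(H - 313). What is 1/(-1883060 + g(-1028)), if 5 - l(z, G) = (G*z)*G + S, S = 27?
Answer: -1/21260501261 ≈ -4.7036e-11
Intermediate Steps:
l(z, G) = -22 - z*G² (l(z, G) = 5 - ((G*z)*G + 27) = 5 - (z*G² + 27) = 5 - (27 + z*G²) = 5 + (-27 - z*G²) = -22 - z*G²)
g(H) = 9 - (-313 + H)*(-22 + H - 15*H²) (g(H) = 9 - (H + (-22 - 1*15*H²))*(H - 313) = 9 - (H + (-22 - 15*H²))*(-313 + H) = 9 - (-22 + H - 15*H²)*(-313 + H) = 9 - (-313 + H)*(-22 + H - 15*H²))
1/(-1883060 + g(-1028)) = 1/(-1883060 + (-6877 - 4696*(-1028)² + 15*(-1028)³ + 335*(-1028))) = 1/(-1883060 + (-6877 - 4696*1056784 + 15*(-1086373952) - 344380)) = 1/(-1883060 + (-6877 - 4962657664 - 16295609280 - 344380)) = 1/(-1883060 - 21258618201) = 1/(-21260501261) = -1/21260501261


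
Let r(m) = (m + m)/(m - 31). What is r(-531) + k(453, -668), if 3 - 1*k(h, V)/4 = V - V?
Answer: 3903/281 ≈ 13.890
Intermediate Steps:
k(h, V) = 12 (k(h, V) = 12 - 4*(V - V) = 12 - 4*0 = 12 + 0 = 12)
r(m) = 2*m/(-31 + m) (r(m) = (2*m)/(-31 + m) = 2*m/(-31 + m))
r(-531) + k(453, -668) = 2*(-531)/(-31 - 531) + 12 = 2*(-531)/(-562) + 12 = 2*(-531)*(-1/562) + 12 = 531/281 + 12 = 3903/281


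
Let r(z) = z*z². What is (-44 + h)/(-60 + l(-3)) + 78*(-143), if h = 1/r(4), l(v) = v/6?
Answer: -43185473/3872 ≈ -11153.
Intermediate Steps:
l(v) = v/6 (l(v) = v*(⅙) = v/6)
r(z) = z³
h = 1/64 (h = 1/(4³) = 1/64 ≈ 0.015625)
(-44 + h)/(-60 + l(-3)) + 78*(-143) = (-44 + 1/64)/(-60 + (⅙)*(-3)) + 78*(-143) = -2815/(64*(-60 - ½)) - 11154 = -2815/(64*(-121/2)) - 11154 = -2815/64*(-2/121) - 11154 = 2815/3872 - 11154 = -43185473/3872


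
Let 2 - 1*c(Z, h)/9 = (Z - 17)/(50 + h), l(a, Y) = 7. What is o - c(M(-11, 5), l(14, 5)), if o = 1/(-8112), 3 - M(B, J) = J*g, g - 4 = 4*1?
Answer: -4088467/154128 ≈ -26.526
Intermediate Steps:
g = 8 (g = 4 + 4*1 = 4 + 4 = 8)
M(B, J) = 3 - 8*J (M(B, J) = 3 - J*8 = 3 - 8*J)
c(Z, h) = 18 - 9*(-17 + Z)/(50 + h) (c(Z, h) = 18 - 9*(Z - 17)/(50 + h) = 18 - 9*(-17 + Z)/(50 + h))
o = -1/8112 ≈ -0.00012327
o - c(M(-11, 5), l(14, 5)) = -1/8112 - 9*(117 - (3 - 8*5) + 2*7)/(50 + 7) = -1/8112 - 9*(117 - (3 - 40) + 14)/57 = -1/8112 - 9*(117 - 1*(-37) + 14)/57 = -1/8112 - 9*(117 + 37 + 14)/57 = -1/8112 - 9*168/57 = -1/8112 - 1*504/19 = -1/8112 - 504/19 = -4088467/154128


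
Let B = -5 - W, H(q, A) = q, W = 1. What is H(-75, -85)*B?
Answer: 450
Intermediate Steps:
B = -6 (B = -5 - 1*1 = -5 - 1 = -6)
H(-75, -85)*B = -75*(-6) = 450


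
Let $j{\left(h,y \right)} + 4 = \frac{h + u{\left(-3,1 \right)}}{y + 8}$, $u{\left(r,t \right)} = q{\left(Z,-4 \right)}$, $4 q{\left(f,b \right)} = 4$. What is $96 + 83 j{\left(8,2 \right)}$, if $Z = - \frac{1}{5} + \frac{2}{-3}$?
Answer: $- \frac{1613}{10} \approx -161.3$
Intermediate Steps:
$Z = - \frac{13}{15}$ ($Z = \left(-1\right) \frac{1}{5} + 2 \left(- \frac{1}{3}\right) = - \frac{1}{5} - \frac{2}{3} = - \frac{13}{15} \approx -0.86667$)
$q{\left(f,b \right)} = 1$ ($q{\left(f,b \right)} = \frac{1}{4} \cdot 4 = 1$)
$u{\left(r,t \right)} = 1$
$j{\left(h,y \right)} = -4 + \frac{1 + h}{8 + y}$ ($j{\left(h,y \right)} = -4 + \frac{h + 1}{y + 8} = -4 + \frac{1 + h}{8 + y}$)
$96 + 83 j{\left(8,2 \right)} = 96 + 83 \frac{-31 + 8 - 8}{8 + 2} = 96 + 83 \frac{-31 + 8 - 8}{10} = 96 + 83 \cdot \frac{1}{10} \left(-31\right) = 96 + 83 \left(- \frac{31}{10}\right) = 96 - \frac{2573}{10} = - \frac{1613}{10}$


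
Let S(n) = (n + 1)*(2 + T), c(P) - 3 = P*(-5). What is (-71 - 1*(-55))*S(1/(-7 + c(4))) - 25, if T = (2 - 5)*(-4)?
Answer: -719/3 ≈ -239.67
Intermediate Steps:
c(P) = 3 - 5*P (c(P) = 3 + P*(-5) = 3 - 5*P)
T = 12 (T = -3*(-4) = 12)
S(n) = 14 + 14*n (S(n) = (n + 1)*(2 + 12) = (1 + n)*14 = 14 + 14*n)
(-71 - 1*(-55))*S(1/(-7 + c(4))) - 25 = (-71 - 1*(-55))*(14 + 14/(-7 + (3 - 5*4))) - 25 = (-71 + 55)*(14 + 14/(-7 + (3 - 20))) - 25 = -16*(14 + 14/(-7 - 17)) - 25 = -16*(14 + 14/(-24)) - 25 = -16*(14 + 14*(-1/24)) - 25 = -16*(14 - 7/12) - 25 = -16*161/12 - 25 = -644/3 - 25 = -719/3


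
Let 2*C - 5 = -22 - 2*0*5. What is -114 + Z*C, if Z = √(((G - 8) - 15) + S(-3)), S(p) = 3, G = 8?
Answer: -114 - 17*I*√3 ≈ -114.0 - 29.445*I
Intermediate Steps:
Z = 2*I*√3 (Z = √(((8 - 8) - 15) + 3) = √((0 - 15) + 3) = √(-15 + 3) = √(-12) = 2*I*√3 ≈ 3.4641*I)
C = -17/2 (C = 5/2 + (-22 - 2*0*5)/2 = 5/2 + (-22 + 0*5)/2 = 5/2 + (-22 + 0)/2 = 5/2 + (½)*(-22) = 5/2 - 11 = -17/2 ≈ -8.5000)
-114 + Z*C = -114 + (2*I*√3)*(-17/2) = -114 - 17*I*√3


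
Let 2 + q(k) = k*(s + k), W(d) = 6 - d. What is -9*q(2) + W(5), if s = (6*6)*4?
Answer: -2609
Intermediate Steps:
s = 144 (s = 36*4 = 144)
q(k) = -2 + k*(144 + k)
-9*q(2) + W(5) = -9*(-2 + 2² + 144*2) + (6 - 1*5) = -9*(-2 + 4 + 288) + (6 - 5) = -9*290 + 1 = -2610 + 1 = -2609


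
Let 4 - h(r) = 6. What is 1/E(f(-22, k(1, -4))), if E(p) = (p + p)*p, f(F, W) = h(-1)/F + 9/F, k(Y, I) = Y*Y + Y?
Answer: 242/49 ≈ 4.9388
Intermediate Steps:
h(r) = -2 (h(r) = 4 - 1*6 = 4 - 6 = -2)
k(Y, I) = Y + Y² (k(Y, I) = Y² + Y = Y + Y²)
f(F, W) = 7/F (f(F, W) = -2/F + 9/F = 7/F)
E(p) = 2*p² (E(p) = (2*p)*p = 2*p²)
1/E(f(-22, k(1, -4))) = 1/(2*(7/(-22))²) = 1/(2*(7*(-1/22))²) = 1/(2*(-7/22)²) = 1/(2*(49/484)) = 1/(49/242) = 242/49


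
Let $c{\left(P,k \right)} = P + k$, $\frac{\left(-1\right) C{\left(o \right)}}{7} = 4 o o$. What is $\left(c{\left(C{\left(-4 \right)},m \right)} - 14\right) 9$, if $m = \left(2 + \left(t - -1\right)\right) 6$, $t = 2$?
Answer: $-3888$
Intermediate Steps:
$m = 30$ ($m = \left(2 + \left(2 - -1\right)\right) 6 = \left(2 + \left(2 + 1\right)\right) 6 = \left(2 + 3\right) 6 = 5 \cdot 6 = 30$)
$C{\left(o \right)} = - 28 o^{2}$ ($C{\left(o \right)} = - 7 \cdot 4 o o = - 7 \cdot 4 o^{2} = - 28 o^{2}$)
$\left(c{\left(C{\left(-4 \right)},m \right)} - 14\right) 9 = \left(\left(- 28 \left(-4\right)^{2} + 30\right) - 14\right) 9 = \left(\left(\left(-28\right) 16 + 30\right) - 14\right) 9 = \left(\left(-448 + 30\right) - 14\right) 9 = \left(-418 - 14\right) 9 = \left(-432\right) 9 = -3888$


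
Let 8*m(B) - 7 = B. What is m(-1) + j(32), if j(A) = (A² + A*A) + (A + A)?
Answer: 8451/4 ≈ 2112.8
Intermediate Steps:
m(B) = 7/8 + B/8
j(A) = 2*A + 2*A² (j(A) = (A² + A²) + 2*A = 2*A² + 2*A = 2*A + 2*A²)
m(-1) + j(32) = (7/8 + (⅛)*(-1)) + 2*32*(1 + 32) = (7/8 - ⅛) + 2*32*33 = ¾ + 2112 = 8451/4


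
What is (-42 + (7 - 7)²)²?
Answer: 1764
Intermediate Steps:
(-42 + (7 - 7)²)² = (-42 + 0²)² = (-42 + 0)² = (-42)² = 1764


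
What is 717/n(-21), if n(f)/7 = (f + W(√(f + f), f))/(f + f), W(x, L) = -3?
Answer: 717/4 ≈ 179.25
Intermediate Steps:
n(f) = 7*(-3 + f)/(2*f) (n(f) = 7*((f - 3)/(f + f)) = 7*((-3 + f)/((2*f))) = 7*((-3 + f)*(1/(2*f))) = 7*((-3 + f)/(2*f)) = 7*(-3 + f)/(2*f))
717/n(-21) = 717/(((7/2)*(-3 - 21)/(-21))) = 717/(((7/2)*(-1/21)*(-24))) = 717/4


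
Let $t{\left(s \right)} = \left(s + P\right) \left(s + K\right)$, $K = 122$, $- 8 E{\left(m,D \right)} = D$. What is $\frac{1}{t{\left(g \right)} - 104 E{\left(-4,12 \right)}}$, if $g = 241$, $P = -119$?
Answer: $\frac{1}{44442} \approx 2.2501 \cdot 10^{-5}$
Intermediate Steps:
$E{\left(m,D \right)} = - \frac{D}{8}$
$t{\left(s \right)} = \left(-119 + s\right) \left(122 + s\right)$ ($t{\left(s \right)} = \left(s - 119\right) \left(s + 122\right) = \left(-119 + s\right) \left(122 + s\right)$)
$\frac{1}{t{\left(g \right)} - 104 E{\left(-4,12 \right)}} = \frac{1}{\left(-14518 + 241^{2} + 3 \cdot 241\right) - 104 \left(\left(- \frac{1}{8}\right) 12\right)} = \frac{1}{\left(-14518 + 58081 + 723\right) - -156} = \frac{1}{44286 + 156} = \frac{1}{44442}$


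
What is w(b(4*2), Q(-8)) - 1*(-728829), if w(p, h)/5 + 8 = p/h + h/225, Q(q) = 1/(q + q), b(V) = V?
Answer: 524267279/720 ≈ 7.2815e+5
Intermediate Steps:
Q(q) = 1/(2*q)
w(p, h) = -40 + h/45 + 5*p/h (w(p, h) = -40 + 5*(p/h + h/225) = -40 + 5*(h/225 + p/h) = -40 + (h/45 + 5*p/h) = -40 + h/45 + 5*p/h)
w(b(4*2), Q(-8)) - 1*(-728829) = (-40 + ((1/2)/(-8))/45 + 5*(4*2)/(((1/2)/(-8)))) - 1*(-728829) = (-40 + ((1/2)*(-1/8))/45 + 5*8/((1/2)*(-1/8))) + 728829 = (-40 + (1/45)*(-1/16) + 5*8/(-1/16)) + 728829 = (-40 - 1/720 + 5*8*(-16)) + 728829 = (-40 - 1/720 - 640) + 728829 = -489601/720 + 728829 = 524267279/720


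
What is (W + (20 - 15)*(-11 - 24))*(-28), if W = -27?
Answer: 5656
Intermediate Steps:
(W + (20 - 15)*(-11 - 24))*(-28) = (-27 + (20 - 15)*(-11 - 24))*(-28) = (-27 + 5*(-35))*(-28) = (-27 - 175)*(-28) = -202*(-28) = 5656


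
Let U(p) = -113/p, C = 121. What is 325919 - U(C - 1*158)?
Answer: 12058890/37 ≈ 3.2592e+5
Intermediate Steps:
325919 - U(C - 1*158) = 325919 - (-113)/(121 - 1*158) = 325919 - (-113)/(121 - 158) = 325919 - (-113)/(-37) = 325919 - (-113)*(-1)/37 = 325919 - 1*113/37 = 325919 - 113/37 = 12058890/37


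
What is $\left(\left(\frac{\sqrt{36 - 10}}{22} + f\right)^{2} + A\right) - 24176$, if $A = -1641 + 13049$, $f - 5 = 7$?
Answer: $- \frac{3054995}{242} + \frac{12 \sqrt{26}}{11} \approx -12618.0$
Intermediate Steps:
$f = 12$ ($f = 5 + 7 = 12$)
$A = 11408$
$\left(\left(\frac{\sqrt{36 - 10}}{22} + f\right)^{2} + A\right) - 24176 = \left(\left(\frac{\sqrt{36 - 10}}{22} + 12\right)^{2} + 11408\right) - 24176 = \left(\left(\sqrt{26} \cdot \frac{1}{22} + 12\right)^{2} + 11408\right) - 24176 = \left(\left(\frac{\sqrt{26}}{22} + 12\right)^{2} + 11408\right) - 24176 = \left(\left(12 + \frac{\sqrt{26}}{22}\right)^{2} + 11408\right) - 24176 = \left(11408 + \left(12 + \frac{\sqrt{26}}{22}\right)^{2}\right) - 24176 = -12768 + \left(12 + \frac{\sqrt{26}}{22}\right)^{2}$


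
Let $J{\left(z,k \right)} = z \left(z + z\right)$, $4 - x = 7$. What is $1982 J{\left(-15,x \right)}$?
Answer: $891900$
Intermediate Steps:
$x = -3$ ($x = 4 - 7 = -3$)
$J{\left(z,k \right)} = 2 z^{2}$ ($J{\left(z,k \right)} = z 2 z = 2 z^{2}$)
$1982 J{\left(-15,x \right)} = 1982 \cdot 2 \left(-15\right)^{2} = 1982 \cdot 2 \cdot 225 = 1982 \cdot 450 = 891900$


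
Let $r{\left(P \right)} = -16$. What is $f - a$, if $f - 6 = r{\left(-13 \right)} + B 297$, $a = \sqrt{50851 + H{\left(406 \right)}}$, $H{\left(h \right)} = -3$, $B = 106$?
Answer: $31472 - 4 \sqrt{3178} \approx 31247.0$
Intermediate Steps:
$a = 4 \sqrt{3178}$ ($a = \sqrt{50851 - 3} = \sqrt{50848} = 4 \sqrt{3178} \approx 225.5$)
$f = 31472$ ($f = 6 + \left(-16 + 106 \cdot 297\right) = 6 + \left(-16 + 31482\right) = 6 + 31466 = 31472$)
$f - a = 31472 - 4 \sqrt{3178}$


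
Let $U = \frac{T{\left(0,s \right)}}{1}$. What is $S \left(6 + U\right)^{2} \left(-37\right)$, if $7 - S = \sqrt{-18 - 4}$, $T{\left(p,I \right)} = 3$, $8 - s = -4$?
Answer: $-20979 + 2997 i \sqrt{22} \approx -20979.0 + 14057.0 i$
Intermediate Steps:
$s = 12$ ($s = 8 - -4 = 8 + 4 = 12$)
$U = 3$ ($U = \frac{3}{1} = 3 \cdot 1 = 3$)
$S = 7 - i \sqrt{22}$ ($S = 7 - \sqrt{-18 - 4} = 7 - \sqrt{-22} = 7 - i \sqrt{22} \approx 7.0 - 4.6904 i$)
$S \left(6 + U\right)^{2} \left(-37\right) = \left(7 - i \sqrt{22}\right) \left(6 + 3\right)^{2} \left(-37\right) = \left(7 - i \sqrt{22}\right) 9^{2} \left(-37\right) = \left(7 - i \sqrt{22}\right) 81 \left(-37\right) = \left(567 - 81 i \sqrt{22}\right) \left(-37\right) = -20979 + 2997 i \sqrt{22}$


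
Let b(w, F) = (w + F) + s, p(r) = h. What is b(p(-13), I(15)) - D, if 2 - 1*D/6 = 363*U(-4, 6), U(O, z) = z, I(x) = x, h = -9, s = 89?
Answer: 13151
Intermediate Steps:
p(r) = -9
b(w, F) = 89 + F + w (b(w, F) = (w + F) + 89 = (F + w) + 89 = 89 + F + w)
D = -13056 (D = 12 - 2178*6 = 12 - 6*2178 = 12 - 13068 = -13056)
b(p(-13), I(15)) - D = (89 + 15 - 9) - 1*(-13056) = 95 + 13056 = 13151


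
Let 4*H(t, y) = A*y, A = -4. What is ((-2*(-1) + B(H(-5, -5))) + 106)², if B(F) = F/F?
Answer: 11881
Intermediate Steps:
H(t, y) = -y (H(t, y) = (-4*y)/4 = -y)
B(F) = 1
((-2*(-1) + B(H(-5, -5))) + 106)² = ((-2*(-1) + 1) + 106)² = ((2 + 1) + 106)² = (3 + 106)² = 109² = 11881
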